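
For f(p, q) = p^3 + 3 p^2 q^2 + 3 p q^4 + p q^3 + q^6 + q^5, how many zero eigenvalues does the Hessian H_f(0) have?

The Hessian at 0 is [[0, 0], [0, 0]] of rank 0; hence corank 2.

2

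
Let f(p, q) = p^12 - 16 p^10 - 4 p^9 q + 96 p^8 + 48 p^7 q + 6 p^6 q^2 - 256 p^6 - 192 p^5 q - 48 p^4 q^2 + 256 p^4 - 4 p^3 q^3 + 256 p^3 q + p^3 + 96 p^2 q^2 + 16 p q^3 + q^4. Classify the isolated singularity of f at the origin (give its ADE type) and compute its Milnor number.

Type E_{6}, Milnor number mu = 6.

The Hessian of f at 0 is [[0, 0], [0, 0]] with rank 0, so corank 2. A Groebner basis of the Jacobian ideal J(f) in C{p,q} is {q^4, p*q^2 + q^3/12, p^2}; counting standard monomials gives mu = 6. Corank 2; j^3 = p^3 is a perfect cube, so E-series; the 4-jet and mu = 6 give E_6.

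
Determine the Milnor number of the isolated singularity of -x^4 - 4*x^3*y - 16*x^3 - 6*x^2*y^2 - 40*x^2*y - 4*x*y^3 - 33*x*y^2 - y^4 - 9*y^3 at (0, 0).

5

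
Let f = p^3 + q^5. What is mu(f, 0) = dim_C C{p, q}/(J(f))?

The Hessian of f at 0 has rank 0. Corank 2; j^3 = p^3 is a perfect cube, so E-series; the 5-jet and mu = 8 give E_8.

8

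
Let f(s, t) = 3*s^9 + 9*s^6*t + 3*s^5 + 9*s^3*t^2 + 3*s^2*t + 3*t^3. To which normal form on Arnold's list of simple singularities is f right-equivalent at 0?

The Hessian of f at 0 is [[0, 0], [0, 0]] with rank 0, so corank 2. A Groebner basis of the Jacobian ideal J(f) in C{s,t} is {t^3, s^2 + 3*t^2, s*t}; counting standard monomials gives mu = 4. Corank 2; j^3 = 3*t*(s^2 + t^2) splits into three distinct lines over C (the quadratic factor has nonzero discriminant), so D_4.

D_4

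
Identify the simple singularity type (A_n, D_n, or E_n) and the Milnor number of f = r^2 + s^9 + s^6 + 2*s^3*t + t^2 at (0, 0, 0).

Type A_8, Milnor number mu = 8.

The Hessian of f at 0 has rank 2. Corank 1: A-series; mu = 8 gives A_8.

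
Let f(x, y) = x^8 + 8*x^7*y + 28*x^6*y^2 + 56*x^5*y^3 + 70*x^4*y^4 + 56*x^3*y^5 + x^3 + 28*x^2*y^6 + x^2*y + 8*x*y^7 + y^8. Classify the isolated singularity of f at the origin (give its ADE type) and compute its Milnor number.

Type D_{9}, Milnor number mu = 9.

The Hessian of f at 0 has rank 0. Corank 2; j^3 = x^2*(x + y) has shape L^2 M (L != M), so D-series; mu = 9 gives D_9.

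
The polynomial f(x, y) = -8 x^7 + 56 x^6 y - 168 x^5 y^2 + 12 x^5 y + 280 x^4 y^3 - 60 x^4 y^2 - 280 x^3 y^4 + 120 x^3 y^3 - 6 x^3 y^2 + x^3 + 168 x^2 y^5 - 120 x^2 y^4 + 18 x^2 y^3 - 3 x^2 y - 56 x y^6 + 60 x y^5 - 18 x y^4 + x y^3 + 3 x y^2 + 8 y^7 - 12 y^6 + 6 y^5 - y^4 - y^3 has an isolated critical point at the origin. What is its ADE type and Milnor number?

Type E7, Milnor number mu = 7.

The Hessian of f at 0 has rank 0. Corank 2; j^3 = (x - y)^3 is a perfect cube, so E-series; the 4-jet and mu = 7 give E_7.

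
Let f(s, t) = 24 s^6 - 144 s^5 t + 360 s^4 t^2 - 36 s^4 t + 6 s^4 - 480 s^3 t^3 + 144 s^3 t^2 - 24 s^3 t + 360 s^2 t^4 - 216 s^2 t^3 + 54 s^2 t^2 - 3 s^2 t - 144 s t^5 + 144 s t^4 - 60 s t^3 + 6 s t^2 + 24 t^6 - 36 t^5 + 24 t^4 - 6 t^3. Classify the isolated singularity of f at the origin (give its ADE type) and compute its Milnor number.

Type D_{4}, Milnor number mu = 4.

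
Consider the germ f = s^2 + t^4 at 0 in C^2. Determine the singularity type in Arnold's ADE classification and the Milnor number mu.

Type A_3, Milnor number mu = 3.

The Hessian of f at 0 is [[2, 0], [0, 0]] with rank 1, so corank 1. A Groebner basis of the Jacobian ideal J(f) in C{s,t} is {t^3, s}; counting standard monomials gives mu = 3. Corank 1: A-series; mu = 3 gives A_3.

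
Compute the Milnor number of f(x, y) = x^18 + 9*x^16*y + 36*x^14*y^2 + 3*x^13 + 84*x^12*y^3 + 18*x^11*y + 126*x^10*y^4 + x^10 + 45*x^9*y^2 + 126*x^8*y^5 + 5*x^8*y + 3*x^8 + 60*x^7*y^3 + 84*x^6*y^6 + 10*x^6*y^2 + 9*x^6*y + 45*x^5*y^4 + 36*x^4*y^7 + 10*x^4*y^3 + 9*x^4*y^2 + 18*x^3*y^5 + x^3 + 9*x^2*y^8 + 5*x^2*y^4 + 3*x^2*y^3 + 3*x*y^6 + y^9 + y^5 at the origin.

8

The Hessian of f at 0 has rank 0. Corank 2; j^3 = x^3 is a perfect cube, so E-series; the 5-jet and mu = 8 give E_8.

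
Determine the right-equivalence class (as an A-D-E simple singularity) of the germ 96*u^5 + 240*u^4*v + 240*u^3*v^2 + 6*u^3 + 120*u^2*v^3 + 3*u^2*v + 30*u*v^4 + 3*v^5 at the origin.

The Hessian of f at 0 has rank 0. Corank 2; j^3 = 3*u^2*(2*u + v) has shape L^2 M (L != M), so D-series; mu = 6 gives D_6.

D_6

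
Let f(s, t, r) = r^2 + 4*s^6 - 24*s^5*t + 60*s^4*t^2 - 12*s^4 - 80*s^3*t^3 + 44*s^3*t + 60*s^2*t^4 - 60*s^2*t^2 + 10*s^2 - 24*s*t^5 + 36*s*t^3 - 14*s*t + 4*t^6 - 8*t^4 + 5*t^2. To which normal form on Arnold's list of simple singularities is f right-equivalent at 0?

The Hessian of f at 0 has rank 3. Corank 0: nondegenerate Morse point, so A_1.

A_1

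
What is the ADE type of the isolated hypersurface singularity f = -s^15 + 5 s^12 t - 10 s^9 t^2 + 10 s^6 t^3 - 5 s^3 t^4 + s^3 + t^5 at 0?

The Hessian of f at 0 has rank 0. Corank 2; j^3 = s^3 is a perfect cube, so E-series; the 5-jet and mu = 8 give E_8.

E_{8}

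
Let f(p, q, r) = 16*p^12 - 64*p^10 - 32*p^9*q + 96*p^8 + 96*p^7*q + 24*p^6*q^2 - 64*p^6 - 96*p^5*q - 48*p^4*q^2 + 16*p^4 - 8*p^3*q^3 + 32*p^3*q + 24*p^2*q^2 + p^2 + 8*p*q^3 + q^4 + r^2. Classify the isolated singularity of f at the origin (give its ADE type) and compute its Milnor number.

Type A3, Milnor number mu = 3.

The Hessian of f at 0 is [[2, 0, 0], [0, 0, 0], [0, 0, 2]] with rank 2, so corank 1. A Groebner basis of the Jacobian ideal J(f) in C{p,q,r} is {q^3, p, r}; counting standard monomials gives mu = 3. Corank 1: A-series; mu = 3 gives A_3.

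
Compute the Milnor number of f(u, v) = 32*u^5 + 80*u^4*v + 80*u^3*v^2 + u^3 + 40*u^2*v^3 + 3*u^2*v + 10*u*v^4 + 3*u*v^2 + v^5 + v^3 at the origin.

The Hessian of f at 0 is [[0, 0], [0, 0]] with rank 0, so corank 2. A Groebner basis of the Jacobian ideal J(f) in C{u,v} is {v^5, u*v^3 + 7*v^4/8, u^2 + 2*u*v + v^2}; counting standard monomials gives mu = 8. Corank 2; j^3 = (u + v)^3 is a perfect cube, so E-series; the 5-jet and mu = 8 give E_8.

8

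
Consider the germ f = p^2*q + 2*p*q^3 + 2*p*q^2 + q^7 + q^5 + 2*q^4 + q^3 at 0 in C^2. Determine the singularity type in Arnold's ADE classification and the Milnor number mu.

The Hessian of f at 0 has rank 0. Corank 2; j^3 = q*(p + q)^2 has shape L^2 M (L != M), so D-series; mu = 8 gives D_8.

Type D8, Milnor number mu = 8.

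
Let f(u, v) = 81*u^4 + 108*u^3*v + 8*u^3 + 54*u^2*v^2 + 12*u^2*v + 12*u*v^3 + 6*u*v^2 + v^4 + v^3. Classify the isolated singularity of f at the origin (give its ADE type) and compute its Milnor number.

Type E_6, Milnor number mu = 6.

The Hessian of f at 0 is [[0, 0], [0, 0]] with rank 0, so corank 2. A Groebner basis of the Jacobian ideal J(f) in C{u,v} is {v^4, u*v^2 + 4*v^3/9, u^2 + u*v + v^2/4}; counting standard monomials gives mu = 6. Corank 2; j^3 = (2*u + v)^3 is a perfect cube, so E-series; the 4-jet and mu = 6 give E_6.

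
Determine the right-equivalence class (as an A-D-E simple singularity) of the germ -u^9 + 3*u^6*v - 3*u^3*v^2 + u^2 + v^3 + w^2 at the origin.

A_{2}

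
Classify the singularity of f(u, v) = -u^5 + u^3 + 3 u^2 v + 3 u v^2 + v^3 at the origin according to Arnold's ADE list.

The Hessian of f at 0 is [[0, 0], [0, 0]] with rank 0, so corank 2. A Groebner basis of the Jacobian ideal J(f) in C{u,v} is {v^5, u*v^3 + 3*v^4/4, u^2 + 2*u*v + v^2}; counting standard monomials gives mu = 8. Corank 2; j^3 = (u + v)^3 is a perfect cube, so E-series; the 5-jet and mu = 8 give E_8.

E_8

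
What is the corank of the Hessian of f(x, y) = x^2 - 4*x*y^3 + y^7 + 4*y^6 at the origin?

1

Hessian at 0 has rank 1.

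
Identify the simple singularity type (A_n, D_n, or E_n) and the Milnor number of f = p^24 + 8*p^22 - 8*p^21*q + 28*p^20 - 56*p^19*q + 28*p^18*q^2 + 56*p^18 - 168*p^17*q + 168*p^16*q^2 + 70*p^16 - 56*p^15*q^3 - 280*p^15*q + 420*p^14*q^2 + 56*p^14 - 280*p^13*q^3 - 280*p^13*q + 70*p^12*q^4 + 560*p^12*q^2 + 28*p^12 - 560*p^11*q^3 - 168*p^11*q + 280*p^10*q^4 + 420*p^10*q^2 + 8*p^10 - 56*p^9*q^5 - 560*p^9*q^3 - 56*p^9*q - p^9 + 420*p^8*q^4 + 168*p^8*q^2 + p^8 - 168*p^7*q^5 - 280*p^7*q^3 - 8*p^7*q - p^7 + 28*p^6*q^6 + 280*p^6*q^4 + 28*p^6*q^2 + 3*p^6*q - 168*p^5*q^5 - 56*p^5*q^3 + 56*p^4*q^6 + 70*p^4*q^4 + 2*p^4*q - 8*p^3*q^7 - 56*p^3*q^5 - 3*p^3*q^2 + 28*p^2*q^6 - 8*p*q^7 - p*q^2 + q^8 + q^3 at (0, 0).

Type D_9, Milnor number mu = 9.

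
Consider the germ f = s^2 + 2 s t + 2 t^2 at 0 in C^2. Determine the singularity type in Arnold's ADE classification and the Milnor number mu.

The Hessian of f at 0 has rank 2. Corank 0: nondegenerate Morse point, so A_1.

Type A_1, Milnor number mu = 1.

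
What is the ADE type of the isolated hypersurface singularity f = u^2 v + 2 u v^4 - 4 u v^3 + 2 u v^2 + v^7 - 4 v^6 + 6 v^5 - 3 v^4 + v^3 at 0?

The Hessian of f at 0 has rank 0. Corank 2; j^3 = v*(u + v)^2 has shape L^2 M (L != M), so D-series; mu = 5 gives D_5.

D5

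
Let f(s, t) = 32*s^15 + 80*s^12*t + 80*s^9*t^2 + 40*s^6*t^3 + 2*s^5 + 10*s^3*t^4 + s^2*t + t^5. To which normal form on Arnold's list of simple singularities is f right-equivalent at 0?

D_6

The Hessian of f at 0 has rank 0. Corank 2; j^3 = s^2*t has shape L^2 M (L != M), so D-series; mu = 6 gives D_6.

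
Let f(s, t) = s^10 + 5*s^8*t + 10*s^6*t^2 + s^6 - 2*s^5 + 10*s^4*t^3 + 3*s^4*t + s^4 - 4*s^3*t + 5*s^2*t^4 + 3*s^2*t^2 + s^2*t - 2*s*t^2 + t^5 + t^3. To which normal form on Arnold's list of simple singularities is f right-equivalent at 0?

The Hessian of f at 0 has rank 0. Corank 2; j^3 = t*(s - t)^2 has shape L^2 M (L != M), so D-series; mu = 6 gives D_6.

D_6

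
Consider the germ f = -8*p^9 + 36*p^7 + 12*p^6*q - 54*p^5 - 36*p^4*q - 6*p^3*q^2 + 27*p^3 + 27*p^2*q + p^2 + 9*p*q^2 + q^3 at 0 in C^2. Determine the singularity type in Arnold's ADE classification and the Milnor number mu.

Type A_2, Milnor number mu = 2.

The Hessian of f at 0 has rank 1. Corank 1: A-series; mu = 2 gives A_2.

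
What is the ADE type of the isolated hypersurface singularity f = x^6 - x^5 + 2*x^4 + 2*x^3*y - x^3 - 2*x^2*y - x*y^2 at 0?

The Hessian of f at 0 is [[0, 0], [0, 0]] with rank 0, so corank 2. A Groebner basis of the Jacobian ideal J(f) in C{x,y} is {-x^2/21 + 8*x*y/21 + y^4 - 10*y^3/21 + 3*y^2/7, x^3 - x^2 - x*y, x^2*y + 4*x^2/7 + 3*x*y/7 - 2*y^3/7 - y^2/7, -5*x^2/21 + x*y^2 - 2*x*y/21 + 13*y^3/21 + y^2/7}; counting standard monomials gives mu = 7. Corank 2; j^3 = -x*(x + y)^2 has shape L^2 M (L != M), so D-series; mu = 7 gives D_7.

D_7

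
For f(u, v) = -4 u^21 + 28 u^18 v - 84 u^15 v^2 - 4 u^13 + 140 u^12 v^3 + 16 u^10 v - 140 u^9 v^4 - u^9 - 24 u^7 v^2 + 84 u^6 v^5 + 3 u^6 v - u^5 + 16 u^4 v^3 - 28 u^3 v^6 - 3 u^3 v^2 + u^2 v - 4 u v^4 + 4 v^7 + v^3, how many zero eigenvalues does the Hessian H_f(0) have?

Hessian at 0 has rank 0.

2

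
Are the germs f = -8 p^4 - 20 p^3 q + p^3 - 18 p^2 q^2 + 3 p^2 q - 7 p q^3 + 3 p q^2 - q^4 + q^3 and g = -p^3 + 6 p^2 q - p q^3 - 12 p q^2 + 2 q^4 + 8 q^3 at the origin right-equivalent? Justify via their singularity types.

Yes.

The Hessian of f at 0 is [[0, 0], [0, 0]] with rank 0, so corank 2. A Groebner basis of the Jacobian ideal J(f) in C{p,q} is {3*p^2/4 + 3*p*q/2 + q^4 + q^3/4 + 3*q^2/4, p^3 - 9*p^2/4 - 9*p*q/2 + q^3/4 - 9*q^2/4, p^2*q + 7*p^2/4 + 7*p*q/2 - 5*q^3/12 + 7*q^2/4, -p^2 + p*q^2 - 2*p*q + 2*q^3/3 - q^2}; counting standard monomials gives mu = 7. Corank 2; j^3 = (p + q)^3 is a perfect cube, so E-series; the 4-jet and mu = 7 give E_7. The Hessian of g at 0 is [[0, 0], [0, 0]] with rank 0, so corank 2. A Groebner basis of the Jacobian ideal J(g) in C{p,q} is {p^3 - 6*p^2*q - 48*p^2 + 192*p*q - 192*q^2, 6*p^2 + p*q^2 - 24*p*q + 24*q^2, 3*p^2 - 12*p*q + q^3 + 12*q^2}; counting standard monomials gives mu = 7. Corank 2; j^3 = -(p - 2*q)^3 is a perfect cube, so E-series; the 4-jet and mu = 7 give E_7. Both have type E_7, hence right-equivalent.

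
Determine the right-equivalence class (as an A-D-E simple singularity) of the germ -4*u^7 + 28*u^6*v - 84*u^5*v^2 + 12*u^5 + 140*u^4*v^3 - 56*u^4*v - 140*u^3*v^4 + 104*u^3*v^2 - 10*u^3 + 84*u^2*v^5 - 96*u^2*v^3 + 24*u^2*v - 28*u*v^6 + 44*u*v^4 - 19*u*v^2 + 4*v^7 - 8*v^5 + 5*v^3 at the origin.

D_{4}

The Hessian of f at 0 is [[0, 0], [0, 0]] with rank 0, so corank 2. A Groebner basis of the Jacobian ideal J(f) in C{u,v} is {v^3, u^2 - v^2/6, u*v - v^2/2}; counting standard monomials gives mu = 4. Corank 2; j^3 = -(u - v)*(10*u^2 - 14*u*v + 5*v^2) splits into three distinct lines over C (the quadratic factor has nonzero discriminant), so D_4.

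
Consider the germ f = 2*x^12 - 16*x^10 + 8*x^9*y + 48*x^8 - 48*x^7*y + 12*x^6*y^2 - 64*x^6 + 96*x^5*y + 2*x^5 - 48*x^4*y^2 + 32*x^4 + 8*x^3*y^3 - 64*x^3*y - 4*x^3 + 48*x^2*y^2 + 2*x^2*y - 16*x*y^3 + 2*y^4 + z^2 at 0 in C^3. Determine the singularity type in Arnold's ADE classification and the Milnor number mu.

Type D5, Milnor number mu = 5.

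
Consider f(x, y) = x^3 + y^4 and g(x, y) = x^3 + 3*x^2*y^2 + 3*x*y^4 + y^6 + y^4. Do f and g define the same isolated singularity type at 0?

Yes.

The Hessian of f at 0 is [[0, 0], [0, 0]] with rank 0, so corank 2. A Groebner basis of the Jacobian ideal J(f) in C{x,y} is {y^3, x^2}; counting standard monomials gives mu = 6. Corank 2; j^3 = x^3 is a perfect cube, so E-series; the 4-jet and mu = 6 give E_6. The Hessian of g at 0 is [[0, 0], [0, 0]] with rank 0, so corank 2. A Groebner basis of the Jacobian ideal J(g) in C{x,y} is {x^3, x^2*y, x^2/2 + x*y^2, y^3}; counting standard monomials gives mu = 6. Corank 2; j^3 = x^3 is a perfect cube, so E-series; the 4-jet and mu = 6 give E_6. Both have type E_6, hence right-equivalent.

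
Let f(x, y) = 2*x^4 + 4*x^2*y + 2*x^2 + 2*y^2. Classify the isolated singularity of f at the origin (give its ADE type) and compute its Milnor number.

Type A_1, Milnor number mu = 1.

The Hessian of f at 0 is [[4, 0], [0, 4]] with rank 2, so corank 0. A Groebner basis of the Jacobian ideal J(f) in C{x,y} is {x, y}; counting standard monomials gives mu = 1. Corank 0: nondegenerate Morse point, so A_1.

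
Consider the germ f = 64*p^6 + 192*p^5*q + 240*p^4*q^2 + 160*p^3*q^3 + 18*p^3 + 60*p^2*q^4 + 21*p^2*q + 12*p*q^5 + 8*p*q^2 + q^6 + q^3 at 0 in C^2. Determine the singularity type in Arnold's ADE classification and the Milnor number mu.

Type D7, Milnor number mu = 7.

The Hessian of f at 0 has rank 0. Corank 2; j^3 = (2*p + q)*(3*p + q)^2 has shape L^2 M (L != M), so D-series; mu = 7 gives D_7.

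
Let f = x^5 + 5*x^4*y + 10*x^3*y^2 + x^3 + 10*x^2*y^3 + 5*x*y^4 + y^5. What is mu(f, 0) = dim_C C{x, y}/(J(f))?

The Hessian of f at 0 has rank 0. Corank 2; j^3 = x^3 is a perfect cube, so E-series; the 5-jet and mu = 8 give E_8.

8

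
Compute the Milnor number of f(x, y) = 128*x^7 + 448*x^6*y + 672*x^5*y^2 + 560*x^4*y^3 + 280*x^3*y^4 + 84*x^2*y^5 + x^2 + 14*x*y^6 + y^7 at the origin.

6

The Hessian of f at 0 has rank 1. Corank 1: A-series; mu = 6 gives A_6.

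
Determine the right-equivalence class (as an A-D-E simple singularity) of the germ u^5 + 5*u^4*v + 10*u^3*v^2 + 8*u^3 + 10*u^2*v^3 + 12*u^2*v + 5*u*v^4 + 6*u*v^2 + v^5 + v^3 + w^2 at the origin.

The Hessian of f at 0 has rank 1. Corank 2; j^3 = (2*u + v)^3 is a perfect cube, so E-series; the 5-jet and mu = 8 give E_8.

E_8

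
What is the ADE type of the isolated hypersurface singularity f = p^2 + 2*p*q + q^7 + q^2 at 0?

The Hessian of f at 0 has rank 1. Corank 1: A-series; mu = 6 gives A_6.

A_{6}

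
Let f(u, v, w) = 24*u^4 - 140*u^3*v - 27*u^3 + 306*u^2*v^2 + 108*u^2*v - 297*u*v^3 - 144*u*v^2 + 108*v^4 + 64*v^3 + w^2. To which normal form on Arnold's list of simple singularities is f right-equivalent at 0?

E_{7}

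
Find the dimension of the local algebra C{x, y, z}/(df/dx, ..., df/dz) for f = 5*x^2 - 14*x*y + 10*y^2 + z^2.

1

The Hessian of f at 0 has rank 3. Corank 0: nondegenerate Morse point, so A_1.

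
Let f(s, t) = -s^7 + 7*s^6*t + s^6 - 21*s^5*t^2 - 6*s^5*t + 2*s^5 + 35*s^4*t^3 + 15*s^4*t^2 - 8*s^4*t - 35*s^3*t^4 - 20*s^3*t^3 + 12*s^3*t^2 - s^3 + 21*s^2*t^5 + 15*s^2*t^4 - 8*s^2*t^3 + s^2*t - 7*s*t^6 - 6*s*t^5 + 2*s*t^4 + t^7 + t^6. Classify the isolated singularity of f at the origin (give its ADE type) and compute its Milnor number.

The Hessian of f at 0 is [[0, 0], [0, 0]] with rank 0, so corank 2. A Groebner basis of the Jacobian ideal J(f) in C{s,t} is {-s^2 + s*t + t^4, s^3, s^2*t, -s^2/6 + s*t^2}; counting standard monomials gives mu = 7. Corank 2; j^3 = -s^2*(s - t) has shape L^2 M (L != M), so D-series; mu = 7 gives D_7.

Type D7, Milnor number mu = 7.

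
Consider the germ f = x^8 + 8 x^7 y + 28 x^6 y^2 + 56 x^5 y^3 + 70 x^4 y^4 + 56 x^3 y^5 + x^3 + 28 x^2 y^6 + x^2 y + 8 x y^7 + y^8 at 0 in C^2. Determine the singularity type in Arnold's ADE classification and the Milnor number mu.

Type D_{9}, Milnor number mu = 9.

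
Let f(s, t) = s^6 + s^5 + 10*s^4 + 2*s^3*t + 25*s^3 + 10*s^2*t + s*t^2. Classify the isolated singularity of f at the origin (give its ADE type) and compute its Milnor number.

Type D_7, Milnor number mu = 7.

The Hessian of f at 0 is [[0, 0], [0, 0]] with rank 0, so corank 2. A Groebner basis of the Jacobian ideal J(f) in C{s,t} is {-390625*s^2/93 - 50000*s*t/93 + t^4 + 850*t^3/93 + 1875*t^2/31, s^3 + 5*s^2 + s*t, s^2*t - 500*s^2/31 - 95*s*t/31 - 2*t^3/155 + t^2/31, 3625*s^2/93 + s*t^2 + 650*s*t/93 + 61*t^3/465 - 5*t^2/31}; counting standard monomials gives mu = 7. Corank 2; j^3 = s*(5*s + t)^2 has shape L^2 M (L != M), so D-series; mu = 7 gives D_7.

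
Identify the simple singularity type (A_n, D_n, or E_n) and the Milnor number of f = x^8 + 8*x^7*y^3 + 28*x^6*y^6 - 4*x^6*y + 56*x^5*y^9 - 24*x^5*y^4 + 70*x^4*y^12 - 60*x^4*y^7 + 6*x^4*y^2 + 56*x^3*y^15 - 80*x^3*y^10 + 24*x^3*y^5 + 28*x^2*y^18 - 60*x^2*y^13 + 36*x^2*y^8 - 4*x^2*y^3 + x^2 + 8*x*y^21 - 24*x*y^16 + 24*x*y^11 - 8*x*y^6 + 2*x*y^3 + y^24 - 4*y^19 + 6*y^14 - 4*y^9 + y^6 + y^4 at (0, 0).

Type A_{3}, Milnor number mu = 3.

The Hessian of f at 0 is [[2, 0], [0, 0]] with rank 1, so corank 1. A Groebner basis of the Jacobian ideal J(f) in C{x,y} is {y^3, x}; counting standard monomials gives mu = 3. Corank 1: A-series; mu = 3 gives A_3.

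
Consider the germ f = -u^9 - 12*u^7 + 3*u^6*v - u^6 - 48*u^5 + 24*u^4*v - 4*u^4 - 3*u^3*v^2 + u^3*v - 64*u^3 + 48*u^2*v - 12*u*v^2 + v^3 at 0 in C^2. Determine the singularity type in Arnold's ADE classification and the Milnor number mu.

The Hessian of f at 0 has rank 0. Corank 2; j^3 = -(4*u - v)^3 is a perfect cube, so E-series; the 4-jet and mu = 7 give E_7.

Type E7, Milnor number mu = 7.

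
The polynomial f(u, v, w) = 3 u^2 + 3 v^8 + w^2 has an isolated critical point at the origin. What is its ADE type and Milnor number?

Type A7, Milnor number mu = 7.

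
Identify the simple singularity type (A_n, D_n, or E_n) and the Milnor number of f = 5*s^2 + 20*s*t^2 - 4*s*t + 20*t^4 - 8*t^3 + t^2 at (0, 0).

Type A1, Milnor number mu = 1.

The Hessian of f at 0 has rank 2. Corank 0: nondegenerate Morse point, so A_1.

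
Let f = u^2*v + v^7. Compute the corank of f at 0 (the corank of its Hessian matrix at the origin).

Hessian at 0 has rank 0.

2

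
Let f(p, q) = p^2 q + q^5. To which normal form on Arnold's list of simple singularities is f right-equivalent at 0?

D_6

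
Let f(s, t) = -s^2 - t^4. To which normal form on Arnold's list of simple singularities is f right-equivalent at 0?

A3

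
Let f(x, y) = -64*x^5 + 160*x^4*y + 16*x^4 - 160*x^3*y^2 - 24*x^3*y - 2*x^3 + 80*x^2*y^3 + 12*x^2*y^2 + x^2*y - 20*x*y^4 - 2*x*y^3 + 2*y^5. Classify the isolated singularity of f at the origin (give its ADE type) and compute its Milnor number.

The Hessian of f at 0 has rank 0. Corank 2; j^3 = -x^2*(2*x - y) has shape L^2 M (L != M), so D-series; mu = 6 gives D_6.

Type D_6, Milnor number mu = 6.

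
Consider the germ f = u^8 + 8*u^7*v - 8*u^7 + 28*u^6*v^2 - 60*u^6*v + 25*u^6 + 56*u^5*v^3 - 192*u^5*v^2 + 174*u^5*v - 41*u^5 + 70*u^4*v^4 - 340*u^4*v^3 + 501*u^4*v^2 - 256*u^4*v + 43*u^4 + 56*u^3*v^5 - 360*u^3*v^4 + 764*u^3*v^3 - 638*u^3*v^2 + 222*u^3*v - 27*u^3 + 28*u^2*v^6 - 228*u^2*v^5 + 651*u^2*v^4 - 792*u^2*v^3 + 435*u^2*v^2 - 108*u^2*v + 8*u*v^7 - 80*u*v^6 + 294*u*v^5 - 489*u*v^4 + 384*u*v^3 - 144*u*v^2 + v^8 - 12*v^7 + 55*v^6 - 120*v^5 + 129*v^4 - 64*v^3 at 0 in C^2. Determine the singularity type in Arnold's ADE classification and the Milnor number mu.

Type E_6, Milnor number mu = 6.

The Hessian of f at 0 is [[0, 0], [0, 0]] with rank 0, so corank 2. A Groebner basis of the Jacobian ideal J(f) in C{u,v} is {u^3 - 648*u^2 - 1728*u*v - 1152*v^2, u^2*v + 468*u^2 + 1248*u*v + 832*v^2, -675*u^2/2 + u*v^2 - 900*u*v - 600*v^2, 243*u^2 + 648*u*v + v^3 + 432*v^2}; counting standard monomials gives mu = 6. Corank 2; j^3 = -(3*u + 4*v)^3 is a perfect cube, so E-series; the 4-jet and mu = 6 give E_6.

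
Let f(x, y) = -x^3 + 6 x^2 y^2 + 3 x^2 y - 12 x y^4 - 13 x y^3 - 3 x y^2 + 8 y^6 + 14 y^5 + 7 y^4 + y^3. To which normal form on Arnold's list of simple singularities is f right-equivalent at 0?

E_{7}

The Hessian of f at 0 has rank 0. Corank 2; j^3 = -(x - y)^3 is a perfect cube, so E-series; the 4-jet and mu = 7 give E_7.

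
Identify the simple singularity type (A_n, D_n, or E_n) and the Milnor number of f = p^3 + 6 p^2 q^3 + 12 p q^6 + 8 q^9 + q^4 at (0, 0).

The Hessian of f at 0 has rank 0. Corank 2; j^3 = p^3 is a perfect cube, so E-series; the 4-jet and mu = 6 give E_6.

Type E_{6}, Milnor number mu = 6.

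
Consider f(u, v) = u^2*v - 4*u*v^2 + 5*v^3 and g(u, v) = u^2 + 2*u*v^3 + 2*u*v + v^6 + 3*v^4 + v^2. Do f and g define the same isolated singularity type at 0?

No.

The Hessian of f at 0 has rank 0. Corank 2; j^3 = v*(u^2 - 4*u*v + 5*v^2) splits into three distinct lines over C (the quadratic factor has nonzero discriminant), so D_4. The Hessian of g at 0 has rank 1. Corank 1: A-series; mu = 3 gives A_3. f is D_4 but g is A_3, hence not right-equivalent.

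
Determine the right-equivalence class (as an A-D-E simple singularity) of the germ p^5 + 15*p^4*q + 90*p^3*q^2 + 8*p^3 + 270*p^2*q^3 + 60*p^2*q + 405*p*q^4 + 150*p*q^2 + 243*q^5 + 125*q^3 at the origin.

E_{8}

The Hessian of f at 0 is [[0, 0], [0, 0]] with rank 0, so corank 2. A Groebner basis of the Jacobian ideal J(f) in C{p,q} is {q^5, p*q^3 + 21*q^4/8, p^2 + 5*p*q + 25*q^2/4}; counting standard monomials gives mu = 8. Corank 2; j^3 = (2*p + 5*q)^3 is a perfect cube, so E-series; the 5-jet and mu = 8 give E_8.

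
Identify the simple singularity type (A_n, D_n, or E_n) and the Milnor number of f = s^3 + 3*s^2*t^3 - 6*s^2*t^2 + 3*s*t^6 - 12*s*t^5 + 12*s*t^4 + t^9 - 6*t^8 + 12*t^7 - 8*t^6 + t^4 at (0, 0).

Type E6, Milnor number mu = 6.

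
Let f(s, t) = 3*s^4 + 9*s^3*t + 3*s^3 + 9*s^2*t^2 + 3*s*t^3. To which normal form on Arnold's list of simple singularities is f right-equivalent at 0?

E_7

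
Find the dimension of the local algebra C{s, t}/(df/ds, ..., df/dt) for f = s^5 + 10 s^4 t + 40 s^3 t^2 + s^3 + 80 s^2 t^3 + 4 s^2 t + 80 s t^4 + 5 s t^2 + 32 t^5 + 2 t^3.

The Hessian of f at 0 has rank 0. Corank 2; j^3 = (s + t)^2*(s + 2*t) has shape L^2 M (L != M), so D-series; mu = 6 gives D_6.

6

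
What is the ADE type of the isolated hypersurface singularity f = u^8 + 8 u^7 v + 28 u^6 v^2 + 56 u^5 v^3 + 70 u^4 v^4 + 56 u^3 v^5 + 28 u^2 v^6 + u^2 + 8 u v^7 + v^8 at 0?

The Hessian of f at 0 has rank 1. Corank 1: A-series; mu = 7 gives A_7.

A7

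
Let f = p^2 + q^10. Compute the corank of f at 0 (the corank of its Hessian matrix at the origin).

1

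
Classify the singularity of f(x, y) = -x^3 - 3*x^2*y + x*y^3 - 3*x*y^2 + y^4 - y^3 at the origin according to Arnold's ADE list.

E_7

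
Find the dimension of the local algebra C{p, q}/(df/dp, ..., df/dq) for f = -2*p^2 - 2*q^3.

2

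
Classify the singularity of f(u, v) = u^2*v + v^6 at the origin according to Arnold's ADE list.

The Hessian of f at 0 has rank 0. Corank 2; j^3 = u^2*v has shape L^2 M (L != M), so D-series; mu = 7 gives D_7.

D_7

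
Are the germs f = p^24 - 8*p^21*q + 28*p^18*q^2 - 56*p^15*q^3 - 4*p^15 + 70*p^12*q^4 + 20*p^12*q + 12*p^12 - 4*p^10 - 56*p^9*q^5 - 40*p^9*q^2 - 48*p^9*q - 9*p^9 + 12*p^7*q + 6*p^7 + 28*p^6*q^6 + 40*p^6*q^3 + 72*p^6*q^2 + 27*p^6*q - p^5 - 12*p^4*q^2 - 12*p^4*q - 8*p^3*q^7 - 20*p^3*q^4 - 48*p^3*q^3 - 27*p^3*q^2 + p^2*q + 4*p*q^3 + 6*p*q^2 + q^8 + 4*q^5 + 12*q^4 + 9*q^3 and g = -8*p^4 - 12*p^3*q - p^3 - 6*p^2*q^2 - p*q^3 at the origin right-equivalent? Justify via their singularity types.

The Hessian of f at 0 is [[0, 0], [0, 0]] with rank 0, so corank 2. A Groebner basis of the Jacobian ideal J(f) in C{p,q} is {p^2*q^2 - 675688922*p^2*q/8067039831 + 2926807577*p^2/72603358479 - 42163305374*p*q^2/72603358479 + 77737709119*p*q/217810075437 - 165166994854*q^3/217810075437 + 51396440926*q^2/72603358479, 25240958*p^2*q/298779253 - 8254214*p^2/298779253 + p*q^3 + 150462188*p*q^2/298779253 - 182923537*p*q/896337759 + 603958456*q^3/896337759 - 108635611*q^2/298779253, -15929162*p^2*q/298779253 + 38091437*p^2/2689013277 - 829274582*p*q^2/2689013277 + 788593225*p*q/8067039831 + q^4 - 3386790154*q^3/8067039831 + 445770292*q^2/2689013277, p^3 + 74015553715*p^2*q/8067039831 - 503953144*p^2/72603358479 + 2035126947037*p*q^2/72603358479 - 9040462640*p*q/217810075437 + 6211296395291*q^3/217810075437 - 4504884344*q^2/72603358479}; counting standard monomials gives mu = 9. Corank 2; j^3 = q*(p + 3*q)^2 has shape L^2 M (L != M), so D-series; mu = 9 gives D_9. The Hessian of g at 0 is [[0, 0], [0, 0]] with rank 0, so corank 2. A Groebner basis of the Jacobian ideal J(g) in C{p,q} is {3*p^2/4 + q^4 + q^3/4, p^3, p^2*q - p^2/4 - q^3/12, p^2 + p*q^2 + q^3/3}; counting standard monomials gives mu = 7. Corank 2; j^3 = -p^3 is a perfect cube, so E-series; the 4-jet and mu = 7 give E_7. f is D_9 but g is E_7, hence not right-equivalent.

No.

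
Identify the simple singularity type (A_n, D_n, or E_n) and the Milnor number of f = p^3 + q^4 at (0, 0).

Type E_{6}, Milnor number mu = 6.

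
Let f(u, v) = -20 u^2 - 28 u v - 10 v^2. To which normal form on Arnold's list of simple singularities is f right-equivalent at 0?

A_1

The Hessian of f at 0 has rank 2. Corank 0: nondegenerate Morse point, so A_1.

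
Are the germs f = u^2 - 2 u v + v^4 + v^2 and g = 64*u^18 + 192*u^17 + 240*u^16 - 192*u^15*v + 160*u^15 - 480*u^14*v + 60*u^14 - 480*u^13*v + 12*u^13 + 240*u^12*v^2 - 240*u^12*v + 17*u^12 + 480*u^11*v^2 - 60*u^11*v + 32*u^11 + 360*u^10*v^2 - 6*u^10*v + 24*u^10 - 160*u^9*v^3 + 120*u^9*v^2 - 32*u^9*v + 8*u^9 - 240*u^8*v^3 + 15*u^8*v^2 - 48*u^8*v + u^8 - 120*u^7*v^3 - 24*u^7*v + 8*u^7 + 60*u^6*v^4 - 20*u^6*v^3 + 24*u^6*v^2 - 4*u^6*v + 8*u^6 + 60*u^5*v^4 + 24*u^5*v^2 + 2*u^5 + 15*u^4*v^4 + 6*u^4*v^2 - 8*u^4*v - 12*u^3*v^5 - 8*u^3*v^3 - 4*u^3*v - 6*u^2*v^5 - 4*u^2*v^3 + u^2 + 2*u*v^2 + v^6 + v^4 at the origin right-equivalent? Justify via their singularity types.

No.

The Hessian of f at 0 has rank 1. Corank 1: A-series; mu = 3 gives A_3. The Hessian of g at 0 has rank 1. Corank 1: A-series; mu = 5 gives A_5. f is A_3 but g is A_5, hence not right-equivalent.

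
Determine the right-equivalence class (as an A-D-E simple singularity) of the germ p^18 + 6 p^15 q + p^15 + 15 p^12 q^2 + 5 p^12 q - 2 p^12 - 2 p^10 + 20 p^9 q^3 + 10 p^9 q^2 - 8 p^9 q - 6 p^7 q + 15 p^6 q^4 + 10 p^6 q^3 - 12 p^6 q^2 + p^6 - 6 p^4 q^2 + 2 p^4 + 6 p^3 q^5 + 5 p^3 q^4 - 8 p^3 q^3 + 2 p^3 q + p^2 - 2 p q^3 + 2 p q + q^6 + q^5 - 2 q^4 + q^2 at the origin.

A4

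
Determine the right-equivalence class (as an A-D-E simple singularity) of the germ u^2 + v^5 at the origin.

A_{4}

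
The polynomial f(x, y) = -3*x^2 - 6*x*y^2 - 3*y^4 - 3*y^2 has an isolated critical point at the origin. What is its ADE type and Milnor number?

The Hessian of f at 0 has rank 2. Corank 0: nondegenerate Morse point, so A_1.

Type A1, Milnor number mu = 1.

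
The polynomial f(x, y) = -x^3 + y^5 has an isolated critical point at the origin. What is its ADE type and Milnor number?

Type E_{8}, Milnor number mu = 8.

The Hessian of f at 0 has rank 0. Corank 2; j^3 = -x^3 is a perfect cube, so E-series; the 5-jet and mu = 8 give E_8.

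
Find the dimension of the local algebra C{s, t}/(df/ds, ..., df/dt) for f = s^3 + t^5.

The Hessian of f at 0 has rank 0. Corank 2; j^3 = s^3 is a perfect cube, so E-series; the 5-jet and mu = 8 give E_8.

8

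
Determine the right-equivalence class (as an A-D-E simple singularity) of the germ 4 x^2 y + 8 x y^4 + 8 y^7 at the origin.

The Hessian of f at 0 has rank 0. Corank 2; j^3 = 4*x^2*y has shape L^2 M (L != M), so D-series; mu = 8 gives D_8.

D8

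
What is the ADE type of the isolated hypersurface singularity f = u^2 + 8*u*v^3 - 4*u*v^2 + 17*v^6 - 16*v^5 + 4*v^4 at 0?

The Hessian of f at 0 has rank 1. Corank 1: A-series; mu = 5 gives A_5.

A_{5}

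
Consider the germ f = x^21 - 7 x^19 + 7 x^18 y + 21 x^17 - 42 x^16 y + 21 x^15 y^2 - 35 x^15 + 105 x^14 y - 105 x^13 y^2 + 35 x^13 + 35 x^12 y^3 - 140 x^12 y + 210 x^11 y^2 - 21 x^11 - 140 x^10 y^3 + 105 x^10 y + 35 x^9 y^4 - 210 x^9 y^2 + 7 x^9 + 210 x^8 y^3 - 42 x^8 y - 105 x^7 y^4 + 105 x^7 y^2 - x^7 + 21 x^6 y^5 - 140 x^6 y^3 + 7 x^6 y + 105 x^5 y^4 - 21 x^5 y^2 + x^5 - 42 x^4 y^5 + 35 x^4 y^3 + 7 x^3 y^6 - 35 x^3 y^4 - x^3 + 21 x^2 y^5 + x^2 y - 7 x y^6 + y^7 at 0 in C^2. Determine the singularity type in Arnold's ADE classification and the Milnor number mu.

Type D_8, Milnor number mu = 8.

The Hessian of f at 0 has rank 0. Corank 2; j^3 = -x^2*(x - y) has shape L^2 M (L != M), so D-series; mu = 8 gives D_8.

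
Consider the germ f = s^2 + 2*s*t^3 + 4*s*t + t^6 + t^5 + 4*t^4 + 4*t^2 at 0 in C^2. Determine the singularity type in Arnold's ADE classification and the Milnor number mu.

The Hessian of f at 0 has rank 1. Corank 1: A-series; mu = 4 gives A_4.

Type A_4, Milnor number mu = 4.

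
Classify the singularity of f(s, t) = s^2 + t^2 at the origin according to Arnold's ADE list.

A1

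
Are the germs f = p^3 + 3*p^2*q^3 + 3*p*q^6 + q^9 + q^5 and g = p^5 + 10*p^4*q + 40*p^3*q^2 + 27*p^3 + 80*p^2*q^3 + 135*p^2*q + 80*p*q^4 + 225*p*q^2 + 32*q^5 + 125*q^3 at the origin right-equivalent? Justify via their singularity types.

Yes.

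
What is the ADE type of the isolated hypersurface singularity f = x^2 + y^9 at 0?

The Hessian of f at 0 has rank 1. Corank 1: A-series; mu = 8 gives A_8.

A8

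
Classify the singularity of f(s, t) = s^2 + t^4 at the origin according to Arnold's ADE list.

The Hessian of f at 0 has rank 1. Corank 1: A-series; mu = 3 gives A_3.

A_3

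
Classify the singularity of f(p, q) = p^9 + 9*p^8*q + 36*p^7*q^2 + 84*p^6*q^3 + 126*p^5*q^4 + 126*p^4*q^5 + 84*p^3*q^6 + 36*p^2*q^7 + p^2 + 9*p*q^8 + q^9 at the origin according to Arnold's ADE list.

A8

The Hessian of f at 0 has rank 1. Corank 1: A-series; mu = 8 gives A_8.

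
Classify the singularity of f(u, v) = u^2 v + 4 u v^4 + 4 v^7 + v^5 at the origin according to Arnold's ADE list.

D_{6}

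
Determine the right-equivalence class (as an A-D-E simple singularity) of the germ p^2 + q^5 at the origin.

The Hessian of f at 0 has rank 1. Corank 1: A-series; mu = 4 gives A_4.

A_4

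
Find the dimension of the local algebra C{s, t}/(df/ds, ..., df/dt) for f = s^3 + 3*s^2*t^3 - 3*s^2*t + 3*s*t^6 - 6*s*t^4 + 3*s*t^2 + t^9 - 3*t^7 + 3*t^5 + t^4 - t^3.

The Hessian of f at 0 has rank 0. Corank 2; j^3 = (s - t)^3 is a perfect cube, so E-series; the 4-jet and mu = 6 give E_6.

6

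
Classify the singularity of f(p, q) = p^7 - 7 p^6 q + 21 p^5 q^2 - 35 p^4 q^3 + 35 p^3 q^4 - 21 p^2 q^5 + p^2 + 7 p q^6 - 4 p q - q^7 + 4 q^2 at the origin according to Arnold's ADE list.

A6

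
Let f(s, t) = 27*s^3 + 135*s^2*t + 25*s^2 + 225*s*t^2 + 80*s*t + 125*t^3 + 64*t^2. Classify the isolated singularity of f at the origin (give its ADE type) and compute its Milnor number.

The Hessian of f at 0 has rank 1. Corank 1: A-series; mu = 2 gives A_2.

Type A2, Milnor number mu = 2.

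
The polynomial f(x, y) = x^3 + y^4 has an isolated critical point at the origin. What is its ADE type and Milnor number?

The Hessian of f at 0 has rank 0. Corank 2; j^3 = x^3 is a perfect cube, so E-series; the 4-jet and mu = 6 give E_6.

Type E_{6}, Milnor number mu = 6.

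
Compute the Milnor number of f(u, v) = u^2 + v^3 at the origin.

2

The Hessian of f at 0 is [[2, 0], [0, 0]] with rank 1, so corank 1. A Groebner basis of the Jacobian ideal J(f) in C{u,v} is {v^2, u}; counting standard monomials gives mu = 2. Corank 1: A-series; mu = 2 gives A_2.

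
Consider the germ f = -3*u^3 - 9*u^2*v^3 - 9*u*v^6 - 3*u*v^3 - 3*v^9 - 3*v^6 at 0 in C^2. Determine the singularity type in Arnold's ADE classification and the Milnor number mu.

The Hessian of f at 0 is [[0, 0], [0, 0]] with rank 0, so corank 2. A Groebner basis of the Jacobian ideal J(f) in C{u,v} is {u^3, u*v^2, 3*u^2 + v^3}; counting standard monomials gives mu = 7. Corank 2; j^3 = -3*u^3 is a perfect cube, so E-series; the 4-jet and mu = 7 give E_7.

Type E_7, Milnor number mu = 7.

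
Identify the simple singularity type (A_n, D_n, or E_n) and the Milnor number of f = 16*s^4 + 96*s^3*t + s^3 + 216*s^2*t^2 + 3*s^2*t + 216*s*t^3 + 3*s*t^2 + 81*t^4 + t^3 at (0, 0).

The Hessian of f at 0 has rank 0. Corank 2; j^3 = (s + t)^3 is a perfect cube, so E-series; the 4-jet and mu = 6 give E_6.

Type E6, Milnor number mu = 6.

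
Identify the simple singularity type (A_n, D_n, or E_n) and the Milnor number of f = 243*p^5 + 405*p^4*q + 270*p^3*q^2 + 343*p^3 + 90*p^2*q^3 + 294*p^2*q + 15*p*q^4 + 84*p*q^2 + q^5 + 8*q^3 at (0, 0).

The Hessian of f at 0 is [[0, 0], [0, 0]] with rank 0, so corank 2. A Groebner basis of the Jacobian ideal J(f) in C{p,q} is {q^5, p*q^3 + 25*q^4/84, p^2 + 4*p*q/7 + 4*q^2/49}; counting standard monomials gives mu = 8. Corank 2; j^3 = (7*p + 2*q)^3 is a perfect cube, so E-series; the 5-jet and mu = 8 give E_8.

Type E8, Milnor number mu = 8.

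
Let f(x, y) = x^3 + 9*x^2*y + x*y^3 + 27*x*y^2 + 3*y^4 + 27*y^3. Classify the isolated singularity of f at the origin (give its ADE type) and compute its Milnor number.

Type E_{7}, Milnor number mu = 7.

The Hessian of f at 0 is [[0, 0], [0, 0]] with rank 0, so corank 2. A Groebner basis of the Jacobian ideal J(f) in C{x,y} is {x^3 + 9*x^2*y + 162*x^2 + 972*x*y + 1458*y^2, -9*x^2 + x*y^2 - 54*x*y - 81*y^2, 3*x^2 + 18*x*y + y^3 + 27*y^2}; counting standard monomials gives mu = 7. Corank 2; j^3 = (x + 3*y)^3 is a perfect cube, so E-series; the 4-jet and mu = 7 give E_7.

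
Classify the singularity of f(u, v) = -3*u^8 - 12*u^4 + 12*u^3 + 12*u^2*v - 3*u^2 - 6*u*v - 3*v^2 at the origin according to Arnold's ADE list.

A7

The Hessian of f at 0 is [[-6, -6], [-6, -6]] with rank 1, so corank 1. A Groebner basis of the Jacobian ideal J(f) in C{u,v} is {u*v^3 + 3*u*v^2 + 5*u*v/4 + u/8 + 3*v^3/2 + v^2 + v/8, -7*u*v^2 - 7*u*v/2 - 3*u/8 + v^4 - 3*v^3 - 11*v^2/4 - 3*v/8, u^2 - u/2 - v/2}; counting standard monomials gives mu = 7. Corank 1: A-series; mu = 7 gives A_7.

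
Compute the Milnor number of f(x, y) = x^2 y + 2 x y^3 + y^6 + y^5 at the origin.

7

The Hessian of f at 0 has rank 0. Corank 2; j^3 = x^2*y has shape L^2 M (L != M), so D-series; mu = 7 gives D_7.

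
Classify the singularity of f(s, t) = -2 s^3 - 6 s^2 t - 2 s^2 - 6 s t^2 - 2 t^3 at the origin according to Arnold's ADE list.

The Hessian of f at 0 is [[-4, 0], [0, 0]] with rank 1, so corank 1. A Groebner basis of the Jacobian ideal J(f) in C{s,t} is {t^2, s}; counting standard monomials gives mu = 2. Corank 1: A-series; mu = 2 gives A_2.

A_2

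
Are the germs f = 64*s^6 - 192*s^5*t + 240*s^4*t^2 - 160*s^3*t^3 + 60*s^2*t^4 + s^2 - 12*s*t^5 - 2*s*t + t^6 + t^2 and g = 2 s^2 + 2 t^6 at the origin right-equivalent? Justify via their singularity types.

Yes.

The Hessian of f at 0 has rank 1. Corank 1: A-series; mu = 5 gives A_5. The Hessian of g at 0 has rank 1. Corank 1: A-series; mu = 5 gives A_5. Both have type A_5, hence right-equivalent.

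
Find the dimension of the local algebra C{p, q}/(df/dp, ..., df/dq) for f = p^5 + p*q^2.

6

The Hessian of f at 0 is [[0, 0], [0, 0]] with rank 0, so corank 2. A Groebner basis of the Jacobian ideal J(f) in C{p,q} is {p^4 + q^2/5, q^3, p*q}; counting standard monomials gives mu = 6. Corank 2; j^3 = p*q^2 has shape L^2 M (L != M), so D-series; mu = 6 gives D_6.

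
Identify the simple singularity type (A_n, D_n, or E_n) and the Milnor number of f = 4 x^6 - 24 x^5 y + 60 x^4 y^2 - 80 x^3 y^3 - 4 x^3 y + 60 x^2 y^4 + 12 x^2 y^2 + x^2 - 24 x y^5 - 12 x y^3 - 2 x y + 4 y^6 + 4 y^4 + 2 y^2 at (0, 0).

Type A_1, Milnor number mu = 1.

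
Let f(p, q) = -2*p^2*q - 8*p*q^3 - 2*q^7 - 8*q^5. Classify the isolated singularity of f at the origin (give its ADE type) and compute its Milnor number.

Type D_{8}, Milnor number mu = 8.

The Hessian of f at 0 has rank 0. Corank 2; j^3 = -2*p^2*q has shape L^2 M (L != M), so D-series; mu = 8 gives D_8.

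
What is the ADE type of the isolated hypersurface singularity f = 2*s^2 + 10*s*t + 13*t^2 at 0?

A_{1}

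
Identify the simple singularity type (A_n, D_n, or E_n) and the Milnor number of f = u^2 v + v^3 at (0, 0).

Type D_{4}, Milnor number mu = 4.

The Hessian of f at 0 has rank 0. Corank 2; j^3 = v*(u^2 + v^2) splits into three distinct lines over C (the quadratic factor has nonzero discriminant), so D_4.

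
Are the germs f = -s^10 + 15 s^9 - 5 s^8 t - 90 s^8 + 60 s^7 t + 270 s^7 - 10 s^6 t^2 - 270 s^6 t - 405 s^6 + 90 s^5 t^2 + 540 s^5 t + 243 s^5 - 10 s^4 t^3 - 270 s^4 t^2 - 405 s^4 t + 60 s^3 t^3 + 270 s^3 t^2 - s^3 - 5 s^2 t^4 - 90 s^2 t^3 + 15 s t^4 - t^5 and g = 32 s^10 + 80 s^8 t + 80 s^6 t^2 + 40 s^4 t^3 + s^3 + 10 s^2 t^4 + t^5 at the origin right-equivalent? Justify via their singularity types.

The Hessian of f at 0 has rank 0. Corank 2; j^3 = -s^3 is a perfect cube, so E-series; the 5-jet and mu = 8 give E_8. The Hessian of g at 0 has rank 0. Corank 2; j^3 = s^3 is a perfect cube, so E-series; the 5-jet and mu = 8 give E_8. Both have type E_8, hence right-equivalent.

Yes.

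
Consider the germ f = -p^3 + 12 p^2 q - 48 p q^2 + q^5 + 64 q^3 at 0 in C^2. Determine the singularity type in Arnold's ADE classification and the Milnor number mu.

The Hessian of f at 0 is [[0, 0], [0, 0]] with rank 0, so corank 2. A Groebner basis of the Jacobian ideal J(f) in C{p,q} is {q^4, p^2 - 8*p*q + 16*q^2}; counting standard monomials gives mu = 8. Corank 2; j^3 = -(p - 4*q)^3 is a perfect cube, so E-series; the 5-jet and mu = 8 give E_8.

Type E_8, Milnor number mu = 8.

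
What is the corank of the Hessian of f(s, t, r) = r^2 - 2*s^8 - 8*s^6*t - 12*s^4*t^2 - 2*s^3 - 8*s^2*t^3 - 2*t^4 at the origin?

2

Hessian at 0 has rank 1.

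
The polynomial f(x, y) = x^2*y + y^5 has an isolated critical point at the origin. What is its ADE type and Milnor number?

Type D_6, Milnor number mu = 6.

The Hessian of f at 0 has rank 0. Corank 2; j^3 = x^2*y has shape L^2 M (L != M), so D-series; mu = 6 gives D_6.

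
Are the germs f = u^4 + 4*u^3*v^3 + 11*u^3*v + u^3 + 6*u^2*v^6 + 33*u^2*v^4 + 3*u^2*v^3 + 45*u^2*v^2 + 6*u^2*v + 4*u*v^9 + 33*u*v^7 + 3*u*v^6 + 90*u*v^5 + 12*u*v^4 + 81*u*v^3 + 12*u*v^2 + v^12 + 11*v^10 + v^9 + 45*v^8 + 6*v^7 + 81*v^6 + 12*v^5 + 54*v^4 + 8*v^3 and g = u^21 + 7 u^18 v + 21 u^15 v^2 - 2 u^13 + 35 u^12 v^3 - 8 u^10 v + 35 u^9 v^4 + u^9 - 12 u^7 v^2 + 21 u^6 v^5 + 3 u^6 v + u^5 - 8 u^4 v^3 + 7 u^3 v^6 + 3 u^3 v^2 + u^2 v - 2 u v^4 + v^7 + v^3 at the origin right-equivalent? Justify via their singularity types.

No.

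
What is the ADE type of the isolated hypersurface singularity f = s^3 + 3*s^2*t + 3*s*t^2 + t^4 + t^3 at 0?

E_6

The Hessian of f at 0 has rank 0. Corank 2; j^3 = (s + t)^3 is a perfect cube, so E-series; the 4-jet and mu = 6 give E_6.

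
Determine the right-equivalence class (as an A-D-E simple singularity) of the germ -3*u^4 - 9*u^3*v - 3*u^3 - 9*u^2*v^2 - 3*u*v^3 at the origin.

The Hessian of f at 0 has rank 0. Corank 2; j^3 = -3*u^3 is a perfect cube, so E-series; the 4-jet and mu = 7 give E_7.

E7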